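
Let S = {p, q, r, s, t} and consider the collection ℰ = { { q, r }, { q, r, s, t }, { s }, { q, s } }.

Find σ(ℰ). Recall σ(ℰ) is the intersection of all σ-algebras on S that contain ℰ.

Seed the family with ℰ together with ∅ and S: { ∅, { s }, { q, r }, { q, s }, { q, r, s, t }, S }.
Step 1 adds 5:
  { p }  = complement { q, r, s, t }
  { p, r, t }  = complement { q, s }
  { p, s, t }  = complement { q, r }
  { q, r, s }  = { q, r } ∪ { s }
  { p, q, r, t }  = complement { s }
  — 11 sets.
Step 2. New:
  { p, s }  = { s } ∪ { p }
  { p, t }  = complement { q, r, s }
  { p, q, r }  = { q, r } ∪ { p }
  { p, q, s }  = { q, s } ∪ { p }
  { p, q, r, s }  = { q, r, s } ∪ { p }
  { p, q, s, t }  = { p, s, t } ∪ { q, s }
  { p, r, s, t }  = { p, s, t } ∪ { p, r, t }
  — 18 sets.
Step 3 adds 6:
  { q }  = complement { p, r, s, t }
  { r }  = complement { p, q, s, t }
  { t }  = complement { p, q, r, s }
  { r, t }  = complement { p, q, s }
  { s, t }  = complement { p, q, r }
  { q, r, t }  = complement { p, s }
  — 24 sets.
Step 4: 8 new —
  { p, q }  = { q } ∪ { p }
  { p, r }  = { r } ∪ { p }
  { q, t }  = { q } ∪ { t }
  { r, s }  = { r } ∪ { s }
  { p, q, t }  = { q } ∪ { p, t }
  { p, r, s }  = { r } ∪ { p, s }
  { q, s, t }  = { q } ∪ { s, t }
  { r, s, t }  = { s, t } ∪ { r }
  — 32 sets.
Step 5: already closed under ᶜ and ∪.

Therefore σ(ℰ) = { ∅, { p }, { q }, { r }, { s }, { t }, { p, q }, { p, r }, { p, s }, { p, t }, { q, r }, { q, s }, { q, t }, { r, s }, { r, t }, { s, t }, { p, q, r }, { p, q, s }, { p, q, t }, { p, r, s }, { p, r, t }, { p, s, t }, { q, r, s }, { q, r, t }, { q, s, t }, { r, s, t }, { p, q, r, s }, { p, q, r, t }, { p, q, s, t }, { p, r, s, t }, { q, r, s, t }, S } (|σ(ℰ)| = 32).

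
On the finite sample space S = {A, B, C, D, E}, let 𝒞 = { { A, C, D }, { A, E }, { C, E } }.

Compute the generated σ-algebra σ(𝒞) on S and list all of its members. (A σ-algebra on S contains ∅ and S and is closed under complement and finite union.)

Begin from { ∅, { A, E }, { C, E }, { A, C, D }, S } (that is, 𝒞 plus ∅ and S).
Round 1 (5 new):
  { B, E }  = { A, C, D }ᶜ
  { A, B, D }  = { C, E }ᶜ
  { A, C, E }  = { A, E } ∪ { C, E }
  { B, C, D }  = { A, E }ᶜ
  { A, C, D, E }  = { A, C, D } ∪ { A, E }
  — 10 sets.
Round 2 adds 8:
  { B }  = { A, C, D, E }ᶜ
  { B, D }  = { A, C, E }ᶜ
  { A, B, E }  = { B, E } ∪ { A, E }
  { B, C, E }  = { B, E } ∪ { C, E }
  { A, B, C, D }  = { A, B, D } ∪ { A, C, D }
  { A, B, C, E }  = { B, E } ∪ { A, C, E }
  { A, B, D, E }  = { B, E } ∪ { A, B, D }
  { B, C, D, E }  = { B, E } ∪ { B, C, D }
  — 18 sets.
Round 3: 7 new —
  { A }  = { B, C, D, E }ᶜ
  { C }  = { A, B, D, E }ᶜ
  { D }  = { A, B, C, E }ᶜ
  { E }  = { A, B, C, D }ᶜ
  { A, D }  = { B, C, E }ᶜ
  { C, D }  = { A, B, E }ᶜ
  { B, D, E }  = { B, E } ∪ { B, D }
  — 25 sets.
Round 4. New:
  { A, B }  = { B } ∪ { A }
  { A, C }  = { B, D, E }ᶜ
  { B, C }  = { B } ∪ { C }
  { D, E }  = { E } ∪ { D }
  { A, D, E }  = { E } ∪ { A, D }
  { C, D, E }  = { C, D } ∪ { E }
  — 31 sets.
Round 5 (1 new):
  { A, B, C }  = { D, E }ᶜ
  — 32 sets.
Round 6: closed — nothing new.

|σ(𝒞)| = 32.  σ(𝒞) = { ∅, { A }, { B }, { C }, { D }, { E }, { A, B }, { A, C }, { A, D }, { A, E }, { B, C }, { B, D }, { B, E }, { C, D }, { C, E }, { D, E }, { A, B, C }, { A, B, D }, { A, B, E }, { A, C, D }, { A, C, E }, { A, D, E }, { B, C, D }, { B, C, E }, { B, D, E }, { C, D, E }, { A, B, C, D }, { A, B, C, E }, { A, B, D, E }, { A, C, D, E }, { B, C, D, E }, S }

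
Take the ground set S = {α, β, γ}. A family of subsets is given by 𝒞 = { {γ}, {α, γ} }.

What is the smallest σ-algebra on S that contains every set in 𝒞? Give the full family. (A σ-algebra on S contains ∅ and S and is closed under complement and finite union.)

Take S₀ = 𝒞 ∪ {∅, S} = { {}, {γ}, {α, γ}, S }.
Pass 1 adds 2:
  {β}  = ᶜ of {α, γ}
  {α, β}  = ᶜ of {γ}
  — 6 sets.
Pass 2: +1 →
  {β, γ}  = {γ} ∪ {β}
  — 7 sets.
Pass 3: 1 new —
  {α}  = ᶜ of {β, γ}
  — 8 sets.
Pass 4: already closed under ᶜ and ∪.

|σ(𝒞)| = 8.  σ(𝒞) = { {}, {α}, {β}, {γ}, {α, β}, {α, γ}, {β, γ}, S }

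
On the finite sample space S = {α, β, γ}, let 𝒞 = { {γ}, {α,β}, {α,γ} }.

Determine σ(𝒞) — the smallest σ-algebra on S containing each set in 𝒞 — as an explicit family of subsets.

Start: 𝒞 ∪ {∅, S} = { ∅, {γ}, {α,β}, {α,γ}, S }.
Pass 1. New:
  {β}  = ᶜ of {α,γ}
  [6 total]
Pass 2 adds 1:
  {β,γ}  = {γ} ∪ {β}
  [7 total]
Pass 3: 1 new —
  {α}  = ᶜ of {β,γ}
  [8 total]
Pass 4: closed — nothing new.

Hence σ(𝒞) has 8 members: { ∅, {α}, {β}, {γ}, {α,β}, {α,γ}, {β,γ}, S }.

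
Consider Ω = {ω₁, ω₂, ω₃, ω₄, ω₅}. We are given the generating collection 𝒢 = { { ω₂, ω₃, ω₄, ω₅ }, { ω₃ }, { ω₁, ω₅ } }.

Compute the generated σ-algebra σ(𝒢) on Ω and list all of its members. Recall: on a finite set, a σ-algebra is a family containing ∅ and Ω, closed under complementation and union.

σ(𝒢) = { {  }, { ω₁ }, { ω₃ }, { ω₅ }, { ω₁, ω₃ }, { ω₁, ω₅ }, { ω₂, ω₄ }, { ω₃, ω₅ }, { ω₁, ω₂, ω₄ }, { ω₁, ω₃, ω₅ }, { ω₂, ω₃, ω₄ }, { ω₂, ω₄, ω₅ }, { ω₁, ω₂, ω₃, ω₄ }, { ω₁, ω₂, ω₄, ω₅ }, { ω₂, ω₃, ω₄, ω₅ }, Ω }

Check:
Begin from { {  }, { ω₃ }, { ω₁, ω₅ }, { ω₂, ω₃, ω₄, ω₅ }, Ω } (that is, 𝒢 plus ∅ and Ω).
Round 1. New:
  { ω₁ }  = complement { ω₂, ω₃, ω₄, ω₅ }
  { ω₁, ω₃, ω₅ }  = { ω₃ } ∪ { ω₁, ω₅ }
  { ω₂, ω₃, ω₄ }  = complement { ω₁, ω₅ }
  { ω₁, ω₂, ω₄, ω₅ }  = complement { ω₃ }
  — 9 sets.
Round 2 (3 new):
  { ω₁, ω₃ }  = { ω₃ } ∪ { ω₁ }
  { ω₂, ω₄ }  = complement { ω₁, ω₃, ω₅ }
  { ω₁, ω₂, ω₃, ω₄ }  = { ω₂, ω₃, ω₄ } ∪ { ω₁ }
  — 12 sets.
Round 3: +3 →
  { ω₅ }  = complement { ω₁, ω₂, ω₃, ω₄ }
  { ω₁, ω₂, ω₄ }  = { ω₂, ω₄ } ∪ { ω₁ }
  { ω₂, ω₄, ω₅ }  = complement { ω₁, ω₃ }
  — 15 sets.
Round 4 adds 1:
  { ω₃, ω₅ }  = complement { ω₁, ω₂, ω₄ }
  — 16 sets.
Round 5 adds nothing — fixpoint reached.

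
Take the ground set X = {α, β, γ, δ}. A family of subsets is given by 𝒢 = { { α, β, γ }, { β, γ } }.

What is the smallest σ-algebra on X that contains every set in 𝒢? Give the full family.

σ(𝒢) (8 sets): { {  }, { α }, { δ }, { α, δ }, { β, γ }, { α, β, γ }, { β, γ, δ }, X }

Derivation:
Start: 𝒢 ∪ {∅, X} = { {  }, { β, γ }, { α, β, γ }, X }.
Iteration 1. New:
  { δ }  = X∖{ α, β, γ }
  { α, δ }  = X∖{ β, γ }
  |family| = 6
Iteration 2 (1 new):
  { β, γ, δ }  = { β, γ } ∪ { δ }
  |family| = 7
Iteration 3 adds 1:
  { α }  = X∖{ β, γ, δ }
  |family| = 8
Iteration 4: stable.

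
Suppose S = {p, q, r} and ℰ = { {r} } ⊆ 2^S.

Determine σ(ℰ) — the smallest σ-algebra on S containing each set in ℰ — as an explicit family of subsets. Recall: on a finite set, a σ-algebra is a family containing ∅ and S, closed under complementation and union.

Begin from { {}, {r}, S } (that is, ℰ plus ∅ and S).
Step 1: +1 →
  {p, q}  = S∖{r}
After Step 2 the family is unchanged; done.

Hence σ(ℰ) has 4 members: { {}, {r}, {p, q}, S }.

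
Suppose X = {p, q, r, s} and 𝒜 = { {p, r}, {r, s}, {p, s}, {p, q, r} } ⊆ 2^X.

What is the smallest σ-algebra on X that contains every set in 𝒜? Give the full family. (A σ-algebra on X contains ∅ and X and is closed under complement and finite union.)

Begin from { {}, {p, r}, {p, s}, {r, s}, {p, q, r}, X } (that is, 𝒜 plus ∅ and X).
Round 1: +5 →
  {s}  = complement {p, q, r}
  {p, q}  = complement {r, s}
  {q, r}  = complement {p, s}
  {q, s}  = complement {p, r}
  {p, r, s}  = {r, s} ∪ {p, s}
Round 2 adds 3:
  {q}  = complement {p, r, s}
  {p, q, s}  = {p, q} ∪ {p, s}
  {q, r, s}  = {r, s} ∪ {q, r}
Round 3 adds 2:
  {p}  = complement {q, r, s}
  {r}  = complement {p, q, s}
Round 4: closed — nothing new.

Therefore σ(𝒜) = { {}, {p}, {q}, {r}, {s}, {p, q}, {p, r}, {p, s}, {q, r}, {q, s}, {r, s}, {p, q, r}, {p, q, s}, {p, r, s}, {q, r, s}, X } (|σ(𝒜)| = 16).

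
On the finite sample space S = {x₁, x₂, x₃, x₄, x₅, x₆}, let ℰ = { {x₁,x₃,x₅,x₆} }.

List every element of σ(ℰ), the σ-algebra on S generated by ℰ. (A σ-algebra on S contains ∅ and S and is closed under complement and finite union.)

σ(ℰ) (4 sets): { ∅, {x₂,x₄}, {x₁,x₃,x₅,x₆}, S }

Check:
Seed the family with ℰ together with ∅ and S: { ∅, {x₁,x₃,x₅,x₆}, S }.
Iteration 1: 1 new —
  {x₂,x₄}  = {x₁,x₃,x₅,x₆}ᶜ
Iteration 2: no new sets; the family is a σ-algebra.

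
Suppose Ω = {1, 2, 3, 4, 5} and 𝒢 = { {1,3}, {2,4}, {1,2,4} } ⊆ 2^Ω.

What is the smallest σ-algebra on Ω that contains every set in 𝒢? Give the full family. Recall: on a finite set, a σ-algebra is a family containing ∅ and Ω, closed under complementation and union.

σ(𝒢) = { {}, {1}, {3}, {5}, {1,3}, {1,5}, {2,4}, {3,5}, {1,2,4}, {1,3,5}, {2,3,4}, {2,4,5}, {1,2,3,4}, {1,2,4,5}, {2,3,4,5}, Ω }

Check:
Seed the family with 𝒢 together with ∅ and Ω: { {}, {1,3}, {2,4}, {1,2,4}, Ω }.
Step 1. New:
  {3,5}  = ᶜ of {1,2,4}
  {1,3,5}  = ᶜ of {2,4}
  {2,4,5}  = ᶜ of {1,3}
  {1,2,3,4}  = {1,3} ∪ {2,4}
  |family| = 9
Step 2 (3 new):
  {5}  = ᶜ of {1,2,3,4}
  {1,2,4,5}  = {1,2,4} ∪ {2,4,5}
  {2,3,4,5}  = {3,5} ∪ {2,4}
  |family| = 12
Step 3 (2 new):
  {1}  = ᶜ of {2,3,4,5}
  {3}  = ᶜ of {1,2,4,5}
  |family| = 14
Step 4 adds 2:
  {1,5}  = {5} ∪ {1}
  {2,3,4}  = {3} ∪ {2,4}
  |family| = 16
Step 5: closed — nothing new.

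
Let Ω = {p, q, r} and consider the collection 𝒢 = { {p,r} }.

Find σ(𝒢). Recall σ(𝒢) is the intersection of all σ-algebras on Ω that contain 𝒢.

Start: 𝒢 ∪ {∅, Ω} = { {}, {p,r}, Ω }.
Iteration 1 (1 new):
  {q}  = ᶜ of {p,r}
  — 4 sets.
Iteration 2 adds nothing — fixpoint reached.

σ(𝒢) = { {}, {q}, {p,r}, Ω }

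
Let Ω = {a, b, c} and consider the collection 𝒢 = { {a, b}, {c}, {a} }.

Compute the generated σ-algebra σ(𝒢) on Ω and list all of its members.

Seed the family with 𝒢 together with ∅ and Ω: { {}, {a}, {c}, {a, b}, Ω }.
Step 1 (2 new):
  {a, c}  = {c} ∪ {a}
  {b, c}  = ᶜ of {a}
Step 2: 1 new —
  {b}  = ᶜ of {a, c}
After Step 3 the family is unchanged; done.

|σ(𝒢)| = 8.  σ(𝒢) = { {}, {a}, {b}, {c}, {a, b}, {a, c}, {b, c}, Ω }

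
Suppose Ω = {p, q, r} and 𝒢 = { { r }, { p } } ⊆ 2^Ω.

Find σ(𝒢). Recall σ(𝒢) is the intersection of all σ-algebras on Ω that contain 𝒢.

σ(𝒢) = { ∅, { p }, { q }, { r }, { p, q }, { p, r }, { q, r }, Ω }

Trace:
Take S₀ = 𝒢 ∪ {∅, Ω} = { ∅, { p }, { r }, Ω }.
Step 1 adds 3:
  { p, q }  = complement { r }
  { p, r }  = { r } ∪ { p }
  { q, r }  = complement { p }
  [7 total]
Step 2 (1 new):
  { q }  = complement { p, r }
  [8 total]
Step 3 adds nothing — fixpoint reached.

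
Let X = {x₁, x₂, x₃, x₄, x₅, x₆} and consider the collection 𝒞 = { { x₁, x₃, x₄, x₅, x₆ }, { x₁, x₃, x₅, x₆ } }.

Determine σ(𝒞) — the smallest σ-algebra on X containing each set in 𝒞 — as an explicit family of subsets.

Take S₀ = 𝒞 ∪ {∅, X} = { {  }, { x₁, x₃, x₅, x₆ }, { x₁, x₃, x₄, x₅, x₆ }, X }.
Step 1 (2 new):
  { x₂ }  = ᶜ of { x₁, x₃, x₄, x₅, x₆ }
  { x₂, x₄ }  = ᶜ of { x₁, x₃, x₅, x₆ }
  — 6 sets.
Step 2: +1 →
  { x₁, x₂, x₃, x₅, x₆ }  = { x₁, x₃, x₅, x₆ } ∪ { x₂ }
  — 7 sets.
Step 3 adds 1:
  { x₄ }  = ᶜ of { x₁, x₂, x₃, x₅, x₆ }
  — 8 sets.
Step 4: no new sets; the family is a σ-algebra.

Hence σ(𝒞) has 8 members: { {  }, { x₂ }, { x₄ }, { x₂, x₄ }, { x₁, x₃, x₅, x₆ }, { x₁, x₂, x₃, x₅, x₆ }, { x₁, x₃, x₄, x₅, x₆ }, X }.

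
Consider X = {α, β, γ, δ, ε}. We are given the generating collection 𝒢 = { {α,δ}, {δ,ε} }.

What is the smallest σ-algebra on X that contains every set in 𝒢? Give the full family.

Begin from { {}, {α,δ}, {δ,ε}, X } (that is, 𝒢 plus ∅ and X).
Pass 1 (3 new):
  {α,β,γ}  = complement {δ,ε}
  {α,δ,ε}  = {δ,ε} ∪ {α,δ}
  {β,γ,ε}  = complement {α,δ}
Pass 2. New:
  {β,γ}  = complement {α,δ,ε}
  {α,β,γ,δ}  = {α,β,γ} ∪ {α,δ}
  {α,β,γ,ε}  = {β,γ,ε} ∪ {α,β,γ}
  {β,γ,δ,ε}  = {δ,ε} ∪ {β,γ,ε}
Pass 3. New:
  {α}  = complement {β,γ,δ,ε}
  {δ}  = complement {α,β,γ,ε}
  {ε}  = complement {α,β,γ,δ}
Pass 4: 2 new —
  {α,ε}  = {ε} ∪ {α}
  {β,γ,δ}  = {β,γ} ∪ {δ}
After Pass 5 the family is unchanged; done.

|σ(𝒢)| = 16.  σ(𝒢) = { {}, {α}, {δ}, {ε}, {α,δ}, {α,ε}, {β,γ}, {δ,ε}, {α,β,γ}, {α,δ,ε}, {β,γ,δ}, {β,γ,ε}, {α,β,γ,δ}, {α,β,γ,ε}, {β,γ,δ,ε}, X }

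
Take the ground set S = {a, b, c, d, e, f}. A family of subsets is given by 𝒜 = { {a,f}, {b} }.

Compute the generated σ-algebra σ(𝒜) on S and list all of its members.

Take S₀ = 𝒜 ∪ {∅, S} = { ∅, {b}, {a,f}, S }.
Pass 1: 3 new —
  {a,b,f}  = {b} ∪ {a,f}
  {b,c,d,e}  = ᶜ of {a,f}
  {a,c,d,e,f}  = ᶜ of {b}
  — 7 sets.
Pass 2: +1 →
  {c,d,e}  = ᶜ of {a,b,f}
  — 8 sets.
Pass 3 adds nothing — fixpoint reached.

σ(𝒜) = { ∅, {b}, {a,f}, {a,b,f}, {c,d,e}, {b,c,d,e}, {a,c,d,e,f}, S }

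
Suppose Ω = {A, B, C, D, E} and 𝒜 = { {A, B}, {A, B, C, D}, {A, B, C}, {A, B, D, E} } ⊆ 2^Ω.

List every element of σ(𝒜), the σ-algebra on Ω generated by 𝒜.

Seed the family with 𝒜 together with ∅ and Ω: { {}, {A, B}, {A, B, C}, {A, B, C, D}, {A, B, D, E}, Ω }.
Round 1 adds 4:
  {C}  = complement {A, B, D, E}
  {E}  = complement {A, B, C, D}
  {D, E}  = complement {A, B, C}
  {C, D, E}  = complement {A, B}
  [10 total]
Round 2: 3 new —
  {C, E}  = {E} ∪ {C}
  {A, B, E}  = {A, B} ∪ {E}
  {A, B, C, E}  = {A, B, C} ∪ {E}
  [13 total]
Round 3 adds 3:
  {D}  = complement {A, B, C, E}
  {C, D}  = complement {A, B, E}
  {A, B, D}  = complement {C, E}
  [16 total]
Round 4: stable.

Therefore σ(𝒜) = { {}, {C}, {D}, {E}, {A, B}, {C, D}, {C, E}, {D, E}, {A, B, C}, {A, B, D}, {A, B, E}, {C, D, E}, {A, B, C, D}, {A, B, C, E}, {A, B, D, E}, Ω } (|σ(𝒜)| = 16).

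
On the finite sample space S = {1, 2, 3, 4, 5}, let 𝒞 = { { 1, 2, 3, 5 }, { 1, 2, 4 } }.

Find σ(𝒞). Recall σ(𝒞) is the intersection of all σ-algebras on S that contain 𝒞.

σ(𝒞) (8 sets): { {  }, { 4 }, { 1, 2 }, { 3, 5 }, { 1, 2, 4 }, { 3, 4, 5 }, { 1, 2, 3, 5 }, S }

Trace:
Seed the family with 𝒞 together with ∅ and S: { {  }, { 1, 2, 4 }, { 1, 2, 3, 5 }, S }.
Pass 1: +2 →
  { 4 }  = ᶜ of { 1, 2, 3, 5 }
  { 3, 5 }  = ᶜ of { 1, 2, 4 }
  (now 6)
Pass 2: +1 →
  { 3, 4, 5 }  = { 4 } ∪ { 3, 5 }
  (now 7)
Pass 3 (1 new):
  { 1, 2 }  = ᶜ of { 3, 4, 5 }
  (now 8)
After Pass 4 the family is unchanged; done.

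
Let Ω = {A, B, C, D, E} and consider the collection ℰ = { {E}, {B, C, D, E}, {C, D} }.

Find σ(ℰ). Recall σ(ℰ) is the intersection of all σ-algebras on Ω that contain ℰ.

Seed the family with ℰ together with ∅ and Ω: { {}, {E}, {C, D}, {B, C, D, E}, Ω }.
Iteration 1. New:
  {A}  = {B, C, D, E}ᶜ
  {A, B, E}  = {C, D}ᶜ
  {C, D, E}  = {C, D} ∪ {E}
  {A, B, C, D}  = {E}ᶜ
Iteration 2. New:
  {A, B}  = {C, D, E}ᶜ
  {A, E}  = {E} ∪ {A}
  {A, C, D}  = {C, D} ∪ {A}
  {A, C, D, E}  = {C, D, E} ∪ {A}
Iteration 3: 3 new —
  {B}  = {A, C, D, E}ᶜ
  {B, E}  = {A, C, D}ᶜ
  {B, C, D}  = {A, E}ᶜ
Iteration 4 adds nothing — fixpoint reached.

|σ(ℰ)| = 16.  σ(ℰ) = { {}, {A}, {B}, {E}, {A, B}, {A, E}, {B, E}, {C, D}, {A, B, E}, {A, C, D}, {B, C, D}, {C, D, E}, {A, B, C, D}, {A, C, D, E}, {B, C, D, E}, Ω }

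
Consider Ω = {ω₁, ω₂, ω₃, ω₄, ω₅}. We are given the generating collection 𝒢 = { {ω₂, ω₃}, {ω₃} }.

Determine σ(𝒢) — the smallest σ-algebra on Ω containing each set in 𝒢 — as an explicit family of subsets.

Begin from { {}, {ω₃}, {ω₂, ω₃}, Ω } (that is, 𝒢 plus ∅ and Ω).
Step 1 (2 new):
  {ω₁, ω₄, ω₅}  = {ω₂, ω₃}ᶜ
  {ω₁, ω₂, ω₄, ω₅}  = {ω₃}ᶜ
  |family| = 6
Step 2 adds 1:
  {ω₁, ω₃, ω₄, ω₅}  = {ω₁, ω₄, ω₅} ∪ {ω₃}
  |family| = 7
Step 3: 1 new —
  {ω₂}  = {ω₁, ω₃, ω₄, ω₅}ᶜ
  |family| = 8
Step 4: already closed under ᶜ and ∪.

Hence σ(𝒢) has 8 members: { {}, {ω₂}, {ω₃}, {ω₂, ω₃}, {ω₁, ω₄, ω₅}, {ω₁, ω₂, ω₄, ω₅}, {ω₁, ω₃, ω₄, ω₅}, Ω }.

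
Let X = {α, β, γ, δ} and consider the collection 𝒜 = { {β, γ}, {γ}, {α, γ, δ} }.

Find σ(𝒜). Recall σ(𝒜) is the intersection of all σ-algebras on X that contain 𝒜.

|σ(𝒜)| = 8.  σ(𝒜) = { {}, {β}, {γ}, {α, δ}, {β, γ}, {α, β, δ}, {α, γ, δ}, X }

Working:
Begin from { {}, {γ}, {β, γ}, {α, γ, δ}, X } (that is, 𝒜 plus ∅ and X).
Iteration 1 (3 new):
  {β}  = X∖{α, γ, δ}
  {α, δ}  = X∖{β, γ}
  {α, β, δ}  = X∖{γ}
  [8 total]
Iteration 2: already closed under ᶜ and ∪.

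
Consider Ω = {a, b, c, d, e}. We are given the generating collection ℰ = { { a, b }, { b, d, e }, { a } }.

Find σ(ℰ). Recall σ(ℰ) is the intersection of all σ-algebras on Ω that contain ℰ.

σ(ℰ) (16 sets): { {}, { a }, { b }, { c }, { a, b }, { a, c }, { b, c }, { d, e }, { a, b, c }, { a, d, e }, { b, d, e }, { c, d, e }, { a, b, d, e }, { a, c, d, e }, { b, c, d, e }, Ω }

Working:
Start: ℰ ∪ {∅, Ω} = { {}, { a }, { a, b }, { b, d, e }, Ω }.
Step 1 adds 4:
  { a, c }  = Ω∖{ b, d, e }
  { c, d, e }  = Ω∖{ a, b }
  { a, b, d, e }  = { a, b } ∪ { b, d, e }
  { b, c, d, e }  = Ω∖{ a }
Step 2. New:
  { c }  = Ω∖{ a, b, d, e }
  { a, b, c }  = { a, b } ∪ { a, c }
  { a, c, d, e }  = { c, d, e } ∪ { a, c }
Step 3: 2 new —
  { b }  = Ω∖{ a, c, d, e }
  { d, e }  = Ω∖{ a, b, c }
Step 4 (2 new):
  { b, c }  = { c } ∪ { b }
  { a, d, e }  = { d, e } ∪ { a }
Step 5: stable.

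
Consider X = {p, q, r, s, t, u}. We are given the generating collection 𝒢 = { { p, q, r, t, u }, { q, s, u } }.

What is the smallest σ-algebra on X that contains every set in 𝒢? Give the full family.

|σ(𝒢)| = 8.  σ(𝒢) = { ∅, { s }, { q, u }, { p, r, t }, { q, s, u }, { p, r, s, t }, { p, q, r, t, u }, X }

Derivation:
Start: 𝒢 ∪ {∅, X} = { ∅, { q, s, u }, { p, q, r, t, u }, X }.
Pass 1. New:
  { s }  = X∖{ p, q, r, t, u }
  { p, r, t }  = X∖{ q, s, u }
Pass 2. New:
  { p, r, s, t }  = { s } ∪ { p, r, t }
Pass 3: +1 →
  { q, u }  = X∖{ p, r, s, t }
Pass 4: already closed under ᶜ and ∪.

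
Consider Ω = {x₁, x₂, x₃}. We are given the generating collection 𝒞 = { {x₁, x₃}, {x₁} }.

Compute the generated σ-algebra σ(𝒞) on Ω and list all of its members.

|σ(𝒞)| = 8.  σ(𝒞) = { {}, {x₁}, {x₂}, {x₃}, {x₁, x₂}, {x₁, x₃}, {x₂, x₃}, Ω }

Working:
Begin from { {}, {x₁}, {x₁, x₃}, Ω } (that is, 𝒞 plus ∅ and Ω).
Step 1: 2 new —
  {x₂}  = {x₁, x₃}ᶜ
  {x₂, x₃}  = {x₁}ᶜ
Step 2. New:
  {x₁, x₂}  = {x₂} ∪ {x₁}
Step 3. New:
  {x₃}  = {x₁, x₂}ᶜ
Step 4 adds nothing — fixpoint reached.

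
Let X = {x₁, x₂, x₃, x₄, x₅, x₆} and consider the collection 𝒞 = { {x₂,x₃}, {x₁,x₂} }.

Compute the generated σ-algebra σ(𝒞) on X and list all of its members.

Start: 𝒞 ∪ {∅, X} = { {}, {x₁,x₂}, {x₂,x₃}, X }.
Step 1: 3 new —
  {x₁,x₂,x₃}  = {x₁,x₂} ∪ {x₂,x₃}
  {x₁,x₄,x₅,x₆}  = ᶜ of {x₂,x₃}
  {x₃,x₄,x₅,x₆}  = ᶜ of {x₁,x₂}
  |family| = 7
Step 2: +4 →
  {x₄,x₅,x₆}  = ᶜ of {x₁,x₂,x₃}
  {x₁,x₂,x₄,x₅,x₆}  = {x₁,x₂} ∪ {x₁,x₄,x₅,x₆}
  {x₁,x₃,x₄,x₅,x₆}  = {x₃,x₄,x₅,x₆} ∪ {x₁,x₄,x₅,x₆}
  {x₂,x₃,x₄,x₅,x₆}  = {x₂,x₃} ∪ {x₃,x₄,x₅,x₆}
  |family| = 11
Step 3. New:
  {x₁}  = ᶜ of {x₂,x₃,x₄,x₅,x₆}
  {x₂}  = ᶜ of {x₁,x₃,x₄,x₅,x₆}
  {x₃}  = ᶜ of {x₁,x₂,x₄,x₅,x₆}
  |family| = 14
Step 4 adds 2:
  {x₁,x₃}  = {x₃} ∪ {x₁}
  {x₂,x₄,x₅,x₆}  = {x₂} ∪ {x₄,x₅,x₆}
  |family| = 16
Step 5: closed — nothing new.

σ(𝒞) = { {}, {x₁}, {x₂}, {x₃}, {x₁,x₂}, {x₁,x₃}, {x₂,x₃}, {x₁,x₂,x₃}, {x₄,x₅,x₆}, {x₁,x₄,x₅,x₆}, {x₂,x₄,x₅,x₆}, {x₃,x₄,x₅,x₆}, {x₁,x₂,x₄,x₅,x₆}, {x₁,x₃,x₄,x₅,x₆}, {x₂,x₃,x₄,x₅,x₆}, X }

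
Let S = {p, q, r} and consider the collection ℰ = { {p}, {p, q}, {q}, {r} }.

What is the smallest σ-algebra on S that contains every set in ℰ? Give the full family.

Take S₀ = ℰ ∪ {∅, S} = { ∅, {p}, {q}, {r}, {p, q}, S }.
Step 1: +2 →
  {p, r}  = {q}ᶜ
  {q, r}  = {p}ᶜ
  (now 8)
After Step 2 the family is unchanged; done.

σ(ℰ) = { ∅, {p}, {q}, {r}, {p, q}, {p, r}, {q, r}, S }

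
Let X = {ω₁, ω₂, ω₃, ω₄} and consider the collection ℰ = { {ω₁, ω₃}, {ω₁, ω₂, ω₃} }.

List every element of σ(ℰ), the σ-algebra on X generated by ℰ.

Start: ℰ ∪ {∅, X} = { {}, {ω₁, ω₃}, {ω₁, ω₂, ω₃}, X }.
Round 1: 2 new —
  {ω₄}  = X∖{ω₁, ω₂, ω₃}
  {ω₂, ω₄}  = X∖{ω₁, ω₃}
  (now 6)
Round 2: 1 new —
  {ω₁, ω₃, ω₄}  = {ω₁, ω₃} ∪ {ω₄}
  (now 7)
Round 3. New:
  {ω₂}  = X∖{ω₁, ω₃, ω₄}
  (now 8)
After Round 4 the family is unchanged; done.

σ(ℰ) = { {}, {ω₂}, {ω₄}, {ω₁, ω₃}, {ω₂, ω₄}, {ω₁, ω₂, ω₃}, {ω₁, ω₃, ω₄}, X }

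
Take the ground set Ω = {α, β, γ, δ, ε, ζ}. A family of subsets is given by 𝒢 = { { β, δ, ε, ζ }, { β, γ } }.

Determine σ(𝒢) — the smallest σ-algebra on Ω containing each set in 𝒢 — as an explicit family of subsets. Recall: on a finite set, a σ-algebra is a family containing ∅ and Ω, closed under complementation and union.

Initial family (4 sets): { {  }, { β, γ }, { β, δ, ε, ζ }, Ω }.
Iteration 1: +3 →
  { α, γ }  = Ω∖{ β, δ, ε, ζ }
  { α, δ, ε, ζ }  = Ω∖{ β, γ }
  { β, γ, δ, ε, ζ }  = { β, δ, ε, ζ } ∪ { β, γ }
Iteration 2 (4 new):
  { α }  = Ω∖{ β, γ, δ, ε, ζ }
  { α, β, γ }  = { β, γ } ∪ { α, γ }
  { α, β, δ, ε, ζ }  = { β, δ, ε, ζ } ∪ { α, δ, ε, ζ }
  { α, γ, δ, ε, ζ }  = { α, γ } ∪ { α, δ, ε, ζ }
Iteration 3 adds 3:
  { β }  = Ω∖{ α, γ, δ, ε, ζ }
  { γ }  = Ω∖{ α, β, δ, ε, ζ }
  { δ, ε, ζ }  = Ω∖{ α, β, γ }
Iteration 4. New:
  { α, β }  = { β } ∪ { α }
  { γ, δ, ε, ζ }  = { γ } ∪ { δ, ε, ζ }
After Iteration 5 the family is unchanged; done.

|σ(𝒢)| = 16.  σ(𝒢) = { {  }, { α }, { β }, { γ }, { α, β }, { α, γ }, { β, γ }, { α, β, γ }, { δ, ε, ζ }, { α, δ, ε, ζ }, { β, δ, ε, ζ }, { γ, δ, ε, ζ }, { α, β, δ, ε, ζ }, { α, γ, δ, ε, ζ }, { β, γ, δ, ε, ζ }, Ω }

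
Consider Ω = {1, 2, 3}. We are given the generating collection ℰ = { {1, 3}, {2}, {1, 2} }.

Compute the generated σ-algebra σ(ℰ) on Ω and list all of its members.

|σ(ℰ)| = 8.  σ(ℰ) = { ∅, {1}, {2}, {3}, {1, 2}, {1, 3}, {2, 3}, Ω }

Check:
Start: ℰ ∪ {∅, Ω} = { ∅, {2}, {1, 2}, {1, 3}, Ω }.
Pass 1: +1 →
  {3}  = ᶜ of {1, 2}
  — 6 sets.
Pass 2: 1 new —
  {2, 3}  = {3} ∪ {2}
  — 7 sets.
Pass 3 adds 1:
  {1}  = ᶜ of {2, 3}
  — 8 sets.
Pass 4: already closed under ᶜ and ∪.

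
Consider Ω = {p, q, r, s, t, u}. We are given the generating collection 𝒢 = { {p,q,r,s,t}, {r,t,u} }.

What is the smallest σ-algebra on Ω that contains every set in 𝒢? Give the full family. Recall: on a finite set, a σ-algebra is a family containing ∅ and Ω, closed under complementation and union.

σ(𝒢) = { {}, {u}, {r,t}, {p,q,s}, {r,t,u}, {p,q,s,u}, {p,q,r,s,t}, Ω }

Derivation:
Seed the family with 𝒢 together with ∅ and Ω: { {}, {r,t,u}, {p,q,r,s,t}, Ω }.
Iteration 1. New:
  {u}  = ᶜ of {p,q,r,s,t}
  {p,q,s}  = ᶜ of {r,t,u}
  — 6 sets.
Iteration 2 adds 1:
  {p,q,s,u}  = {p,q,s} ∪ {u}
  — 7 sets.
Iteration 3: +1 →
  {r,t}  = ᶜ of {p,q,s,u}
  — 8 sets.
Iteration 4: no new sets; the family is a σ-algebra.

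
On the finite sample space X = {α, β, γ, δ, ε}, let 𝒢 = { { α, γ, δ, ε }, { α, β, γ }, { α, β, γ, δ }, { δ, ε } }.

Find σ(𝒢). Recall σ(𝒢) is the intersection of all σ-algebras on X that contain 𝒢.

Take S₀ = 𝒢 ∪ {∅, X} = { {  }, { δ, ε }, { α, β, γ }, { α, β, γ, δ }, { α, γ, δ, ε }, X }.
Iteration 1. New:
  { β }  = complement { α, γ, δ, ε }
  { ε }  = complement { α, β, γ, δ }
  — 8 sets.
Iteration 2 adds 3:
  { β, ε }  = { β } ∪ { ε }
  { β, δ, ε }  = { δ, ε } ∪ { β }
  { α, β, γ, ε }  = { α, β, γ } ∪ { ε }
  — 11 sets.
Iteration 3. New:
  { δ }  = complement { α, β, γ, ε }
  { α, γ }  = complement { β, δ, ε }
  { α, γ, δ }  = complement { β, ε }
  — 14 sets.
Iteration 4. New:
  { β, δ }  = { δ } ∪ { β }
  { α, γ, ε }  = { α, γ } ∪ { ε }
  — 16 sets.
Iteration 5: no new sets; the family is a σ-algebra.

Therefore σ(𝒢) = { {  }, { β }, { δ }, { ε }, { α, γ }, { β, δ }, { β, ε }, { δ, ε }, { α, β, γ }, { α, γ, δ }, { α, γ, ε }, { β, δ, ε }, { α, β, γ, δ }, { α, β, γ, ε }, { α, γ, δ, ε }, X } (|σ(𝒢)| = 16).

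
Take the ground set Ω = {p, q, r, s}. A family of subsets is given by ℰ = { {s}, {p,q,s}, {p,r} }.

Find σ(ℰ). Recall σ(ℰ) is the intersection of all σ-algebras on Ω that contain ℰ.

Initial family (5 sets): { {}, {s}, {p,r}, {p,q,s}, Ω }.
Iteration 1: +4 →
  {r}  = {p,q,s}ᶜ
  {q,s}  = {p,r}ᶜ
  {p,q,r}  = {s}ᶜ
  {p,r,s}  = {p,r} ∪ {s}
  [9 total]
Iteration 2: +3 →
  {q}  = {p,r,s}ᶜ
  {r,s}  = {r} ∪ {s}
  {q,r,s}  = {r} ∪ {q,s}
  [12 total]
Iteration 3 adds 3:
  {p}  = {q,r,s}ᶜ
  {p,q}  = {r,s}ᶜ
  {q,r}  = {r} ∪ {q}
  [15 total]
Iteration 4 adds 1:
  {p,s}  = {q,r}ᶜ
  [16 total]
After Iteration 5 the family is unchanged; done.

Hence σ(ℰ) has 16 members: { {}, {p}, {q}, {r}, {s}, {p,q}, {p,r}, {p,s}, {q,r}, {q,s}, {r,s}, {p,q,r}, {p,q,s}, {p,r,s}, {q,r,s}, Ω }.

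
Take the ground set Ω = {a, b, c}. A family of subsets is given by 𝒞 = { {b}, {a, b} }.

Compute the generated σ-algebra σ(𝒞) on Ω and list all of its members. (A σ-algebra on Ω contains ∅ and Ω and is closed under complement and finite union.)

Take S₀ = 𝒞 ∪ {∅, Ω} = { {}, {b}, {a, b}, Ω }.
Pass 1. New:
  {c}  = {a, b}ᶜ
  {a, c}  = {b}ᶜ
  — 6 sets.
Pass 2. New:
  {b, c}  = {c} ∪ {b}
  — 7 sets.
Pass 3: 1 new —
  {a}  = {b, c}ᶜ
  — 8 sets.
Pass 4: no new sets; the family is a σ-algebra.

σ(𝒞) = { {}, {a}, {b}, {c}, {a, b}, {a, c}, {b, c}, Ω }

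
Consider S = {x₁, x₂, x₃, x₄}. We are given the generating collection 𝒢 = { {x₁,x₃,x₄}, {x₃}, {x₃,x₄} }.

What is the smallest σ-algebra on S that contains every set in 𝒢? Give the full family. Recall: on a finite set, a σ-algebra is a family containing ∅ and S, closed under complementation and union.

σ(𝒢) (16 sets): { {}, {x₁}, {x₂}, {x₃}, {x₄}, {x₁,x₂}, {x₁,x₃}, {x₁,x₄}, {x₂,x₃}, {x₂,x₄}, {x₃,x₄}, {x₁,x₂,x₃}, {x₁,x₂,x₄}, {x₁,x₃,x₄}, {x₂,x₃,x₄}, S }

Derivation:
Seed the family with 𝒢 together with ∅ and S: { {}, {x₃}, {x₃,x₄}, {x₁,x₃,x₄}, S }.
Pass 1: +3 →
  {x₂}  = S∖{x₁,x₃,x₄}
  {x₁,x₂}  = S∖{x₃,x₄}
  {x₁,x₂,x₄}  = S∖{x₃}
  (now 8)
Pass 2: +3 →
  {x₂,x₃}  = {x₃} ∪ {x₂}
  {x₁,x₂,x₃}  = {x₃} ∪ {x₁,x₂}
  {x₂,x₃,x₄}  = {x₂} ∪ {x₃,x₄}
  (now 11)
Pass 3. New:
  {x₁}  = S∖{x₂,x₃,x₄}
  {x₄}  = S∖{x₁,x₂,x₃}
  {x₁,x₄}  = S∖{x₂,x₃}
  (now 14)
Pass 4 (2 new):
  {x₁,x₃}  = {x₃} ∪ {x₁}
  {x₂,x₄}  = {x₄} ∪ {x₂}
  (now 16)
After Pass 5 the family is unchanged; done.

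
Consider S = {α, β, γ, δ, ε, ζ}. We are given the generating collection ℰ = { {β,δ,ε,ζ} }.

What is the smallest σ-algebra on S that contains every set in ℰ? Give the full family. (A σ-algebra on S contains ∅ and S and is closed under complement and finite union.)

Begin from { {}, {β,δ,ε,ζ}, S } (that is, ℰ plus ∅ and S).
Round 1 adds 1:
  {α,γ}  = ᶜ of {β,δ,ε,ζ}
  — 4 sets.
Round 2 adds nothing — fixpoint reached.

σ(ℰ) = { {}, {α,γ}, {β,δ,ε,ζ}, S }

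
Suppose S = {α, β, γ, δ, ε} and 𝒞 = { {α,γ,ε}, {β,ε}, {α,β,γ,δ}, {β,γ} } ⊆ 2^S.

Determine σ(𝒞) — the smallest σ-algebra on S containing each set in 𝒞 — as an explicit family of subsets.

Initial family (6 sets): { ∅, {β,γ}, {β,ε}, {α,γ,ε}, {α,β,γ,δ}, S }.
Round 1. New:
  {ε}  = complement {α,β,γ,δ}
  {β,δ}  = complement {α,γ,ε}
  {α,γ,δ}  = complement {β,ε}
  {α,δ,ε}  = complement {β,γ}
  {β,γ,ε}  = {β,ε} ∪ {β,γ}
  {α,β,γ,ε}  = {β,ε} ∪ {α,γ,ε}
Round 2 adds 7:
  {δ}  = complement {α,β,γ,ε}
  {α,δ}  = complement {β,γ,ε}
  {β,γ,δ}  = {β,γ} ∪ {β,δ}
  {β,δ,ε}  = {β,ε} ∪ {β,δ}
  {α,β,δ,ε}  = {α,δ,ε} ∪ {β,ε}
  {α,γ,δ,ε}  = {α,δ,ε} ∪ {α,γ,ε}
  {β,γ,δ,ε}  = {β,γ,ε} ∪ {β,δ}
Round 3: +7 →
  {α}  = complement {β,γ,δ,ε}
  {β}  = complement {α,γ,δ,ε}
  {γ}  = complement {α,β,δ,ε}
  {α,γ}  = complement {β,δ,ε}
  {α,ε}  = complement {β,γ,δ}
  {δ,ε}  = {ε} ∪ {δ}
  {α,β,δ}  = {α,δ} ∪ {β,δ}
Round 4 adds 6:
  {α,β}  = {β} ∪ {α}
  {γ,δ}  = {γ} ∪ {δ}
  {γ,ε}  = complement {α,β,δ}
  {α,β,γ}  = complement {δ,ε}
  {α,β,ε}  = {β,ε} ∪ {α,ε}
  {γ,δ,ε}  = {δ,ε} ∪ {γ}
After Round 5 the family is unchanged; done.

σ(𝒞) = { ∅, {α}, {β}, {γ}, {δ}, {ε}, {α,β}, {α,γ}, {α,δ}, {α,ε}, {β,γ}, {β,δ}, {β,ε}, {γ,δ}, {γ,ε}, {δ,ε}, {α,β,γ}, {α,β,δ}, {α,β,ε}, {α,γ,δ}, {α,γ,ε}, {α,δ,ε}, {β,γ,δ}, {β,γ,ε}, {β,δ,ε}, {γ,δ,ε}, {α,β,γ,δ}, {α,β,γ,ε}, {α,β,δ,ε}, {α,γ,δ,ε}, {β,γ,δ,ε}, S }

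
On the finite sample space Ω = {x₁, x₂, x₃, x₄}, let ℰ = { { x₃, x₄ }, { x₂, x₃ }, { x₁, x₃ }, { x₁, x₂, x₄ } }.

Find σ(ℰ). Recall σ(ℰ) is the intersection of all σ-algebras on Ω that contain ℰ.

Begin from { {  }, { x₁, x₃ }, { x₂, x₃ }, { x₃, x₄ }, { x₁, x₂, x₄ }, Ω } (that is, ℰ plus ∅ and Ω).
Pass 1 (7 new):
  { x₃ }  = complement { x₁, x₂, x₄ }
  { x₁, x₂ }  = complement { x₃, x₄ }
  { x₁, x₄ }  = complement { x₂, x₃ }
  { x₂, x₄ }  = complement { x₁, x₃ }
  { x₁, x₂, x₃ }  = { x₂, x₃ } ∪ { x₁, x₃ }
  { x₁, x₃, x₄ }  = { x₃, x₄ } ∪ { x₁, x₃ }
  { x₂, x₃, x₄ }  = { x₃, x₄ } ∪ { x₂, x₃ }
  |family| = 13
Pass 2. New:
  { x₁ }  = complement { x₂, x₃, x₄ }
  { x₂ }  = complement { x₁, x₃, x₄ }
  { x₄ }  = complement { x₁, x₂, x₃ }
  |family| = 16
Pass 3: no new sets; the family is a σ-algebra.

Hence σ(ℰ) has 16 members: { {  }, { x₁ }, { x₂ }, { x₃ }, { x₄ }, { x₁, x₂ }, { x₁, x₃ }, { x₁, x₄ }, { x₂, x₃ }, { x₂, x₄ }, { x₃, x₄ }, { x₁, x₂, x₃ }, { x₁, x₂, x₄ }, { x₁, x₃, x₄ }, { x₂, x₃, x₄ }, Ω }.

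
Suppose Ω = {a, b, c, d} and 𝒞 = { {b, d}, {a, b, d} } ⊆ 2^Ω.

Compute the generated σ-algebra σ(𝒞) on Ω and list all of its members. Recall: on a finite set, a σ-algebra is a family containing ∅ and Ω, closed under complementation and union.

Initial family (4 sets): { {}, {b, d}, {a, b, d}, Ω }.
Round 1 (2 new):
  {c}  = ᶜ of {a, b, d}
  {a, c}  = ᶜ of {b, d}
  — 6 sets.
Round 2: +1 →
  {b, c, d}  = {c} ∪ {b, d}
  — 7 sets.
Round 3 (1 new):
  {a}  = ᶜ of {b, c, d}
  — 8 sets.
After Round 4 the family is unchanged; done.

σ(𝒞) = { {}, {a}, {c}, {a, c}, {b, d}, {a, b, d}, {b, c, d}, Ω }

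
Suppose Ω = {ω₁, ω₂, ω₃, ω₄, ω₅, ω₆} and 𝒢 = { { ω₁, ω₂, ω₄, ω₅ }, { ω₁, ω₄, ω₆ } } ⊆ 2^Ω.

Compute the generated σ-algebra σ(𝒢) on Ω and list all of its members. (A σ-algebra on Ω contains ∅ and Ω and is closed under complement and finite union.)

σ(𝒢) (16 sets): { ∅, { ω₃ }, { ω₆ }, { ω₁, ω₄ }, { ω₂, ω₅ }, { ω₃, ω₆ }, { ω₁, ω₃, ω₄ }, { ω₁, ω₄, ω₆ }, { ω₂, ω₃, ω₅ }, { ω₂, ω₅, ω₆ }, { ω₁, ω₂, ω₄, ω₅ }, { ω₁, ω₃, ω₄, ω₆ }, { ω₂, ω₃, ω₅, ω₆ }, { ω₁, ω₂, ω₃, ω₄, ω₅ }, { ω₁, ω₂, ω₄, ω₅, ω₆ }, Ω }

Trace:
Take S₀ = 𝒢 ∪ {∅, Ω} = { ∅, { ω₁, ω₄, ω₆ }, { ω₁, ω₂, ω₄, ω₅ }, Ω }.
Round 1 adds 3:
  { ω₃, ω₆ }  = Ω∖{ ω₁, ω₂, ω₄, ω₅ }
  { ω₂, ω₃, ω₅ }  = Ω∖{ ω₁, ω₄, ω₆ }
  { ω₁, ω₂, ω₄, ω₅, ω₆ }  = { ω₁, ω₄, ω₆ } ∪ { ω₁, ω₂, ω₄, ω₅ }
  (now 7)
Round 2. New:
  { ω₃ }  = Ω∖{ ω₁, ω₂, ω₄, ω₅, ω₆ }
  { ω₁, ω₃, ω₄, ω₆ }  = { ω₃, ω₆ } ∪ { ω₁, ω₄, ω₆ }
  { ω₂, ω₃, ω₅, ω₆ }  = { ω₂, ω₃, ω₅ } ∪ { ω₃, ω₆ }
  { ω₁, ω₂, ω₃, ω₄, ω₅ }  = { ω₂, ω₃, ω₅ } ∪ { ω₁, ω₂, ω₄, ω₅ }
  (now 11)
Round 3 (3 new):
  { ω₆ }  = Ω∖{ ω₁, ω₂, ω₃, ω₄, ω₅ }
  { ω₁, ω₄ }  = Ω∖{ ω₂, ω₃, ω₅, ω₆ }
  { ω₂, ω₅ }  = Ω∖{ ω₁, ω₃, ω₄, ω₆ }
  (now 14)
Round 4: 2 new —
  { ω₁, ω₃, ω₄ }  = { ω₃ } ∪ { ω₁, ω₄ }
  { ω₂, ω₅, ω₆ }  = { ω₂, ω₅ } ∪ { ω₆ }
  (now 16)
After Round 5 the family is unchanged; done.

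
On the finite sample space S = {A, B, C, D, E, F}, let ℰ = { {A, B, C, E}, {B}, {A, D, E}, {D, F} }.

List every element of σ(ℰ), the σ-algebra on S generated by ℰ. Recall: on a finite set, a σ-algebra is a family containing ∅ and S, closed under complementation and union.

Take S₀ = ℰ ∪ {∅, S} = { {}, {B}, {D, F}, {A, D, E}, {A, B, C, E}, S }.
Iteration 1 (6 new):
  {B, C, F}  = ᶜ of {A, D, E}
  {B, D, F}  = {B} ∪ {D, F}
  {A, B, D, E}  = {A, D, E} ∪ {B}
  {A, D, E, F}  = {A, D, E} ∪ {D, F}
  {A, B, C, D, E}  = {A, D, E} ∪ {A, B, C, E}
  {A, C, D, E, F}  = ᶜ of {B}
  |family| = 12
Iteration 2. New:
  {F}  = ᶜ of {A, B, C, D, E}
  {B, C}  = ᶜ of {A, D, E, F}
  {C, F}  = ᶜ of {A, B, D, E}
  {A, C, E}  = ᶜ of {B, D, F}
  {B, C, D, F}  = {B, D, F} ∪ {B, C, F}
  {A, B, C, E, F}  = {B, C, F} ∪ {A, B, C, E}
  {A, B, D, E, F}  = {A, D, E} ∪ {B, D, F}
  |family| = 19
Iteration 3 (7 new):
  {C}  = ᶜ of {A, B, D, E, F}
  {D}  = ᶜ of {A, B, C, E, F}
  {A, E}  = ᶜ of {B, C, D, F}
  {B, F}  = {B} ∪ {F}
  {C, D, F}  = {D, F} ∪ {C, F}
  {A, C, D, E}  = {A, C, E} ∪ {A, D, E}
  {A, C, E, F}  = {A, C, E} ∪ {F}
  |family| = 26
Iteration 4: +6 →
  {B, D}  = ᶜ of {A, C, E, F}
  {C, D}  = {C} ∪ {D}
  {A, B, E}  = ᶜ of {C, D, F}
  {A, E, F}  = {F} ∪ {A, E}
  {B, C, D}  = {B, C} ∪ {D}
  {A, B, E, F}  = {B, F} ∪ {A, E}
  |family| = 32
Iteration 5: closed — nothing new.

σ(ℰ) = { {}, {B}, {C}, {D}, {F}, {A, E}, {B, C}, {B, D}, {B, F}, {C, D}, {C, F}, {D, F}, {A, B, E}, {A, C, E}, {A, D, E}, {A, E, F}, {B, C, D}, {B, C, F}, {B, D, F}, {C, D, F}, {A, B, C, E}, {A, B, D, E}, {A, B, E, F}, {A, C, D, E}, {A, C, E, F}, {A, D, E, F}, {B, C, D, F}, {A, B, C, D, E}, {A, B, C, E, F}, {A, B, D, E, F}, {A, C, D, E, F}, S }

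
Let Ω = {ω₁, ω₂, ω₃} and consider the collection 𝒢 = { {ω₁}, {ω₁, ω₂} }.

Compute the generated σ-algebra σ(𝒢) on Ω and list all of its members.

Take S₀ = 𝒢 ∪ {∅, Ω} = { {}, {ω₁}, {ω₁, ω₂}, Ω }.
Pass 1 adds 2:
  {ω₃}  = ᶜ of {ω₁, ω₂}
  {ω₂, ω₃}  = ᶜ of {ω₁}
  [6 total]
Pass 2: +1 →
  {ω₁, ω₃}  = {ω₃} ∪ {ω₁}
  [7 total]
Pass 3: 1 new —
  {ω₂}  = ᶜ of {ω₁, ω₃}
  [8 total]
Pass 4: no new sets; the family is a σ-algebra.

Hence σ(𝒢) has 8 members: { {}, {ω₁}, {ω₂}, {ω₃}, {ω₁, ω₂}, {ω₁, ω₃}, {ω₂, ω₃}, Ω }.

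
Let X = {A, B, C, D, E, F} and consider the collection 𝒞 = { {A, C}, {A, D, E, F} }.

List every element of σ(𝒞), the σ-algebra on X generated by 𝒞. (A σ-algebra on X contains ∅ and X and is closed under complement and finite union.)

Take S₀ = 𝒞 ∪ {∅, X} = { ∅, {A, C}, {A, D, E, F}, X }.
Iteration 1: +3 →
  {B, C}  = ᶜ of {A, D, E, F}
  {B, D, E, F}  = ᶜ of {A, C}
  {A, C, D, E, F}  = {A, D, E, F} ∪ {A, C}
Iteration 2 adds 4:
  {B}  = ᶜ of {A, C, D, E, F}
  {A, B, C}  = {B, C} ∪ {A, C}
  {A, B, D, E, F}  = {B, D, E, F} ∪ {A, D, E, F}
  {B, C, D, E, F}  = {B, D, E, F} ∪ {B, C}
Iteration 3 adds 3:
  {A}  = ᶜ of {B, C, D, E, F}
  {C}  = ᶜ of {A, B, D, E, F}
  {D, E, F}  = ᶜ of {A, B, C}
Iteration 4. New:
  {A, B}  = {B} ∪ {A}
  {C, D, E, F}  = {C} ∪ {D, E, F}
Iteration 5: closed — nothing new.

Hence σ(𝒞) has 16 members: { ∅, {A}, {B}, {C}, {A, B}, {A, C}, {B, C}, {A, B, C}, {D, E, F}, {A, D, E, F}, {B, D, E, F}, {C, D, E, F}, {A, B, D, E, F}, {A, C, D, E, F}, {B, C, D, E, F}, X }.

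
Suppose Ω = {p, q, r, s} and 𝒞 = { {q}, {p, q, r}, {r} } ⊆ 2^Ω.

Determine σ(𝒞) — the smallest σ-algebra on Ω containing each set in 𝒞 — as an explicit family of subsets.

σ(𝒞) = { {}, {p}, {q}, {r}, {s}, {p, q}, {p, r}, {p, s}, {q, r}, {q, s}, {r, s}, {p, q, r}, {p, q, s}, {p, r, s}, {q, r, s}, Ω }

Derivation:
Seed the family with 𝒞 together with ∅ and Ω: { {}, {q}, {r}, {p, q, r}, Ω }.
Round 1: 4 new —
  {s}  = complement {p, q, r}
  {q, r}  = {r} ∪ {q}
  {p, q, s}  = complement {r}
  {p, r, s}  = complement {q}
  |family| = 9
Round 2: +4 →
  {p, s}  = complement {q, r}
  {q, s}  = {q} ∪ {s}
  {r, s}  = {r} ∪ {s}
  {q, r, s}  = {q, r} ∪ {s}
  |family| = 13
Round 3 (3 new):
  {p}  = complement {q, r, s}
  {p, q}  = complement {r, s}
  {p, r}  = complement {q, s}
  |family| = 16
Round 4 adds nothing — fixpoint reached.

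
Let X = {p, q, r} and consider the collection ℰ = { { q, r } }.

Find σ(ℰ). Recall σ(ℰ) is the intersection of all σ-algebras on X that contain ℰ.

σ(ℰ) = { {}, { p }, { q, r }, X }

Check:
Seed the family with ℰ together with ∅ and X: { {}, { q, r }, X }.
Pass 1: +1 →
  { p }  = ᶜ of { q, r }
  (now 4)
Pass 2: stable.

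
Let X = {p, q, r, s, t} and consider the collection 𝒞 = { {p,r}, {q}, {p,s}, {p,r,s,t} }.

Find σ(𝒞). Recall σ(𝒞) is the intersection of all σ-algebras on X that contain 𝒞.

Seed the family with 𝒞 together with ∅ and X: { ∅, {q}, {p,r}, {p,s}, {p,r,s,t}, X }.
Pass 1 adds 5:
  {p,q,r}  = {p,r} ∪ {q}
  {p,q,s}  = {p,s} ∪ {q}
  {p,r,s}  = {p,s} ∪ {p,r}
  {q,r,t}  = {p,s}ᶜ
  {q,s,t}  = {p,r}ᶜ
  |family| = 11
Pass 2: 7 new —
  {q,t}  = {p,r,s}ᶜ
  {r,t}  = {p,q,s}ᶜ
  {s,t}  = {p,q,r}ᶜ
  {p,q,r,s}  = {p,q,r} ∪ {p,q,s}
  {p,q,r,t}  = {p,q,r} ∪ {q,r,t}
  {p,q,s,t}  = {p,q,s} ∪ {q,s,t}
  {q,r,s,t}  = {q,r,t} ∪ {q,s,t}
  |family| = 18
Pass 3 (7 new):
  {p}  = {q,r,s,t}ᶜ
  {r}  = {p,q,s,t}ᶜ
  {s}  = {p,q,r,t}ᶜ
  {t}  = {p,q,r,s}ᶜ
  {p,r,t}  = {p,r} ∪ {r,t}
  {p,s,t}  = {s,t} ∪ {p,s}
  {r,s,t}  = {s,t} ∪ {r,t}
  |family| = 25
Pass 4 adds 6:
  {p,q}  = {r,s,t}ᶜ
  {p,t}  = {t} ∪ {p}
  {q,r}  = {p,s,t}ᶜ
  {q,s}  = {p,r,t}ᶜ
  {r,s}  = {r} ∪ {s}
  {p,q,t}  = {q,t} ∪ {p}
  |family| = 31
Pass 5 adds 1:
  {q,r,s}  = {p,t}ᶜ
  |family| = 32
After Pass 6 the family is unchanged; done.

Hence σ(𝒞) has 32 members: { ∅, {p}, {q}, {r}, {s}, {t}, {p,q}, {p,r}, {p,s}, {p,t}, {q,r}, {q,s}, {q,t}, {r,s}, {r,t}, {s,t}, {p,q,r}, {p,q,s}, {p,q,t}, {p,r,s}, {p,r,t}, {p,s,t}, {q,r,s}, {q,r,t}, {q,s,t}, {r,s,t}, {p,q,r,s}, {p,q,r,t}, {p,q,s,t}, {p,r,s,t}, {q,r,s,t}, X }.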